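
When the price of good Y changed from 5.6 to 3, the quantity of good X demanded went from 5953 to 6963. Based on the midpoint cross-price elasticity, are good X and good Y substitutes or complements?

complements

%ΔQ_x = (6963 − 5953)/[(5953+6963)/2] = 1010/6458 ≈ 0.1564.
%ΔP_y = (3 − 5.6)/[(5.6+3)/2] ≈ -0.6047.
E_xy = 0.1564/-0.6047 ≈ -0.259.
E_xy < 0, so the goods are complements.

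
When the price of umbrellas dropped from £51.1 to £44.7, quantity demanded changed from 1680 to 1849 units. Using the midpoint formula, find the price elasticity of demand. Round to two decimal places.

%ΔQ = (1849 − 1680)/[(1680 + 1849)/2] = 169/1764.5 ≈ 0.0958.
%Δp = (44.7 − 51.1)/[(51.1 + 44.7)/2] = -6.4/47.9 ≈ -0.1336.
Arc elasticity E = %ΔQ/%Δp ≈ 0.0958/-0.1336 ≈ -0.72.
|E| < 1: demand is inelastic over this range.

-0.72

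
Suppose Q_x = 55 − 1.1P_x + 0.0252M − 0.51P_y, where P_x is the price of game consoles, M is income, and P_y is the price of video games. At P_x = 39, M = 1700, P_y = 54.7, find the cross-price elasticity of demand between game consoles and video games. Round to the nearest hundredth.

First evaluate Q_x: 55 − 1.1(39) + 0.0252(1700) − 0.51(54.7) = 55 − 42.9 + 42.84 − 27.897 = 27.043.
∂Q_x/∂P_y = −0.51, so E_xy = -0.51·(54.7/27.043) ≈ -1.03.
E_xy < 0: the goods are complements.

-1.03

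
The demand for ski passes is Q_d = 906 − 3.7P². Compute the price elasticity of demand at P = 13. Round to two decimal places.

-4.46

At P = 13, Q_d = 280.7.
dQ_d/dP = −2·3.7·P = −96.2.
Point elasticity E = (dQ_d/dP)·(P/Q_d) = -96.2 × 13/280.7 ≈ -4.46.
|E| > 1, so demand is elastic at this price.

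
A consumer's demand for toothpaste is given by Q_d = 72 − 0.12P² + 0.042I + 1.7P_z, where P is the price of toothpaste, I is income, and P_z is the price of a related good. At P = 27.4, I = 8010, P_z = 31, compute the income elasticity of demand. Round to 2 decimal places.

At the given point, Q_d = 72 − 0.12(27.4)² + 0.042(8010) + 1.7(31) = 72 − 90.0912 + 336.42 + 52.7 = 371.0288.
∂Q_d/∂I = +0.042, so E_I = 0.042·(8010/371.0288) ≈ 0.91.
E_I ∈ (0,1): normal good (necessity).

0.91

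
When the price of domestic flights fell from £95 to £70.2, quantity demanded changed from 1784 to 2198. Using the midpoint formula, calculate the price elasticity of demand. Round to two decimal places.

%ΔQ = (2198 − 1784)/[(1784 + 2198)/2] = 414/1991 ≈ 0.2079.
%ΔP = (70.2 − 95)/[(95 + 70.2)/2] = -24.8/82.6 ≈ -0.3002.
Arc elasticity E = %ΔQ/%ΔP ≈ 0.2079/-0.3002 ≈ -0.69.
|E| < 1: demand is inelastic over this range.

-0.69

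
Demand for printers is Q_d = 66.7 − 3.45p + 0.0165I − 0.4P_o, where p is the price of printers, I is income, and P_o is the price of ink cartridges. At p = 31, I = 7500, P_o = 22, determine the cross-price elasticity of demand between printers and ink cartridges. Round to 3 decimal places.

-0.118

Evaluating quantity at (p, I, P_o) gives Q_d = 66.7 − 3.45(31) + 0.0165(7500) − 0.4(22) = 66.7 − 106.95 + 123.75 − 8.8 = 74.7.
∂Q_d/∂P_o = −0.4, so E_xy = -0.4·(22/74.7) ≈ -0.118.
E_xy < 0: the goods are complements.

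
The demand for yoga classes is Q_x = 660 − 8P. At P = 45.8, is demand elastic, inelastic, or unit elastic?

elastic

At P = 45.8, Q_x = 293.6.
dQ_x/dP = −8.
Point elasticity E = (dQ_x/dP)·(P/Q_x) = -8 × 45.8/293.6 ≈ -1.248.
|E| ≈ 1.248 > 1, so demand is elastic.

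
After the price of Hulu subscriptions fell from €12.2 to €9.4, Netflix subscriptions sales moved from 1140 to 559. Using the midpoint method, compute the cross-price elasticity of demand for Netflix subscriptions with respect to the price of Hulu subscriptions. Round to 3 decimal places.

2.638

%ΔQ_x = (559 − 1140)/[(1140+559)/2] = -581/849.5 ≈ -0.6839.
%ΔP_y = (9.4 − 12.2)/[(12.2+9.4)/2] ≈ -0.2593.
E_xy = -0.6839/-0.2593 ≈ 2.638.
E_xy > 0, so Netflix subscriptions and Hulu subscriptions are substitutes.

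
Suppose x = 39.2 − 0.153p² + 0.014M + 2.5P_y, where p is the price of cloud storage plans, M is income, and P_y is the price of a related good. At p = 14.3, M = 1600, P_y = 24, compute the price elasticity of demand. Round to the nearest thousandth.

-0.693

Evaluating quantity at (p, M, P_y) gives x = 39.2 − 0.153(14.3)² + 0.014(1600) + 2.5(24) = 39.2 − 31.287 + 22.4 + 60 = 90.313.
∂x/∂p = −2·0.153·p = -4.3758, so E_p = -4.3758·(14.3/90.313) ≈ -0.693.
|E_p| < 1: demand is inelastic.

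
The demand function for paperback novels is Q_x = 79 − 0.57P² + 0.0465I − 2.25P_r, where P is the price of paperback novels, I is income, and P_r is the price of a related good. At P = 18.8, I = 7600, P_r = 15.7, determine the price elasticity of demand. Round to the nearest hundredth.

-2.06

First evaluate Q_x: 79 − 0.57(18.8)² + 0.0465(7600) − 2.25(15.7) = 79 − 201.4608 + 353.4 − 35.325 = 195.6142.
∂Q_x/∂P = −2·0.57·P = -21.432, so E_p = -21.432·(18.8/195.6142) ≈ -2.06.
|E_p| > 1: demand is elastic.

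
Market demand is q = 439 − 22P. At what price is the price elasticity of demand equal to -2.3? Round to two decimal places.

13.91

Set −bP/(a − bP) = −2.3 ⇒ bP = 2.3(a − bP) ⇒ bP(1+2.3) = 2.3·a.
P = 2.3·439/(22·3.3) ≈ 13.91.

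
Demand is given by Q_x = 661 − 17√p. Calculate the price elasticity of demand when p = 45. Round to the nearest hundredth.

At p = 45, Q_x = 546.9605.
dQ_x/dp = −17/(2√p) = −17/(2·6.7082).
Point elasticity E = (dQ_x/dp)·(p/Q_x) = -1.2671 × 45/546.9605 ≈ -0.10.
|E| < 1, so demand is inelastic at this price.

-0.10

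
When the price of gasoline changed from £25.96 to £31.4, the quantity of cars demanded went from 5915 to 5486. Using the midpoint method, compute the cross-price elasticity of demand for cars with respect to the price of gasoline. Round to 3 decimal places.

-0.397

%ΔQ_x = (5486 − 5915)/[(5915+5486)/2] = -429/5700.5 ≈ -0.0753.
%ΔP_y = (31.4 − 25.96)/[(25.96+31.4)/2] ≈ 0.1897.
E_xy = -0.0753/0.1897 ≈ -0.397.
E_xy < 0, so cars and gasoline are complements.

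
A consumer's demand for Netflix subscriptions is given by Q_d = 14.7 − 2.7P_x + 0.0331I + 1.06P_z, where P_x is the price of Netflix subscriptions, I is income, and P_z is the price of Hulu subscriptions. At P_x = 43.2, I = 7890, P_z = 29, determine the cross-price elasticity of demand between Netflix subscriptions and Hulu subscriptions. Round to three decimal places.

First evaluate Q_d: 14.7 − 2.7(43.2) + 0.0331(7890) + 1.06(29) = 14.7 − 116.64 + 261.159 + 30.74 = 189.959.
∂Q_d/∂P_z = +1.06, so E_xy = 1.06·(29/189.959) ≈ 0.162.
E_xy > 0: the goods are substitutes.

0.162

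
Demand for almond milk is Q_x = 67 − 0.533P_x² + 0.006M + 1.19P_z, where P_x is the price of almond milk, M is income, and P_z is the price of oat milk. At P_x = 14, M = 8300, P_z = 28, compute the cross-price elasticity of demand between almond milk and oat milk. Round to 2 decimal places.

Q_x = 67 − 0.533(14)² + 0.006(8300) + 1.19(28) = 67 − 104.468 + 49.8 + 33.32 = 45.652.
∂Q_x/∂P_z = +1.19, so E_xy = 1.19·(28/45.652) ≈ 0.73.
E_xy > 0: the goods are substitutes.

0.73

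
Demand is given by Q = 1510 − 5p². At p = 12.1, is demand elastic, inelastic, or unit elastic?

At p = 12.1, Q = 777.95.
dQ/dp = −2·5·p = −121.
Point elasticity E = (dQ/dp)·(p/Q) = -121 × 12.1/777.95 ≈ -1.882.
|E| ≈ 1.882 > 1, so demand is elastic.

elastic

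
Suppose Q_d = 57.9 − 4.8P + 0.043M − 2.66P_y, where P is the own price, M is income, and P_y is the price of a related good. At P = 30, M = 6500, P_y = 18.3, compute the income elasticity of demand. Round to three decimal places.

Evaluating quantity at (P, M, P_y) gives Q_d = 57.9 − 4.8(30) + 0.043(6500) − 2.66(18.3) = 57.9 − 144 + 279.5 − 48.678 = 144.722.
∂Q_d/∂M = +0.043, so E_I = 0.043·(6500/144.722) ≈ 1.931.
E_I > 1: normal good (luxury).

1.931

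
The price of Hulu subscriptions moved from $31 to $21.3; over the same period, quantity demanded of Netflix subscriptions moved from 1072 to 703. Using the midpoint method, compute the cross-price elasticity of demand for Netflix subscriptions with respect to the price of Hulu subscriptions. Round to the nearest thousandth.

%ΔQ_x = (703 − 1072)/[(1072+703)/2] = -369/887.5 ≈ -0.4158.
%ΔP_y = (21.3 − 31)/[(31+21.3)/2] ≈ -0.3709.
E_xy = -0.4158/-0.3709 ≈ 1.121.
E_xy > 0, so Netflix subscriptions and Hulu subscriptions are substitutes.

1.121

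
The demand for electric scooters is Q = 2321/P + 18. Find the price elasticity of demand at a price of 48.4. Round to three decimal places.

At P = 48.4, Q = 65.9545.
dQ/dP = −2321/P² = −0.9908.
Point elasticity E = (dQ/dP)·(P/Q) = -0.9908 × 48.4/65.9545 ≈ -0.727.
|E| < 1, so demand is inelastic at this price.

-0.727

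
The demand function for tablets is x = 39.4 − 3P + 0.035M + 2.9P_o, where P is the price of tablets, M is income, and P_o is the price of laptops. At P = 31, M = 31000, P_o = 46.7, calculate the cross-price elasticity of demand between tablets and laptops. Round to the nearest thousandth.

0.116

First evaluate x: 39.4 − 3(31) + 0.035(31000) + 2.9(46.7) = 39.4 − 93 + 1085 + 135.43 = 1166.83.
∂x/∂P_o = +2.9, so E_xy = 2.9·(46.7/1166.83) ≈ 0.116.
E_xy > 0: the goods are substitutes.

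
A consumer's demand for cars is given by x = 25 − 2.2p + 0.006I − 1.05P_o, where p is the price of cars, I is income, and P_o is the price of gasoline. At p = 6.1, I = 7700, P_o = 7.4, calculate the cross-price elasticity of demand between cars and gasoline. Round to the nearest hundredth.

-0.16

At the given point, x = 25 − 2.2(6.1) + 0.006(7700) − 1.05(7.4) = 25 − 13.42 + 46.2 − 7.77 = 50.01.
∂x/∂P_o = −1.05, so E_xy = -1.05·(7.4/50.01) ≈ -0.16.
E_xy < 0: the goods are complements.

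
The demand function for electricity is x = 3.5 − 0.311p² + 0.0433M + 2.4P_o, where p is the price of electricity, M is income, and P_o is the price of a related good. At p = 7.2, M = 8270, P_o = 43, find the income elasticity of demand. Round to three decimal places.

x = 3.5 − 0.311(7.2)² + 0.0433(8270) + 2.4(43) = 3.5 − 16.1222 + 358.091 + 103.2 = 448.6688.
∂x/∂M = +0.0433, so E_I = 0.0433·(8270/448.6688) ≈ 0.798.
E_I ∈ (0,1): normal good (necessity).

0.798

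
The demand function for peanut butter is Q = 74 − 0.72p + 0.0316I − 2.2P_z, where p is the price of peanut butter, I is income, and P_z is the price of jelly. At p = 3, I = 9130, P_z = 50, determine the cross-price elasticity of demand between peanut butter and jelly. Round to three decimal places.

-0.439

At the given point, Q = 74 − 0.72(3) + 0.0316(9130) − 2.2(50) = 74 − 2.16 + 288.508 − 110 = 250.348.
∂Q/∂P_z = −2.2, so E_xy = -2.2·(50/250.348) ≈ -0.439.
E_xy < 0: the goods are complements.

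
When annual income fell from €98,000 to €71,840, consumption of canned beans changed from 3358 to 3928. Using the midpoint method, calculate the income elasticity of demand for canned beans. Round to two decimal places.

-0.51

%ΔQ = (3928 − 3358)/[(3358+3928)/2] = 570/3643 ≈ 0.1565.
%ΔI = (71,840 − 98,000)/[(98,000+71,840)/2] = -26160/84920 ≈ -0.3081.
E_I = %ΔQ/%ΔI ≈ -0.51.
E_I < 0: inferior good.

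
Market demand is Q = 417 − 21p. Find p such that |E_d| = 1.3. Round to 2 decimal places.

Set −bp/(a − bp) = −1.3 ⇒ bp = 1.3(a − bp) ⇒ bp(1+1.3) = 1.3·a.
p = 1.3·417/(21·2.3) ≈ 11.22.

11.22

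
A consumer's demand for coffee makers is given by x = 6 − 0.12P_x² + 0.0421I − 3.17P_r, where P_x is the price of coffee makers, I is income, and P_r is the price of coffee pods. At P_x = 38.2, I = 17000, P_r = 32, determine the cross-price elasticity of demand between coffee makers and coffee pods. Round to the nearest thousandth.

At the given point, x = 6 − 0.12(38.2)² + 0.0421(17000) − 3.17(32) = 6 − 175.1088 + 715.7 − 101.44 = 445.1512.
∂x/∂P_r = −3.17, so E_xy = -3.17·(32/445.1512) ≈ -0.228.
E_xy < 0: the goods are complements.

-0.228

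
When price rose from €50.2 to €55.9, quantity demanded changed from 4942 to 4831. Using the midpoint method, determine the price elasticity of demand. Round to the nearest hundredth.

-0.21

%Δq = (4831 − 4942)/[(4942 + 4831)/2] = -111/4886.5 ≈ -0.0227.
%Δp = (55.9 − 50.2)/[(50.2 + 55.9)/2] = 5.7/53.05 ≈ 0.1074.
Arc elasticity E = %Δq/%Δp ≈ -0.0227/0.1074 ≈ -0.21.
|E| < 1: demand is inelastic over this range.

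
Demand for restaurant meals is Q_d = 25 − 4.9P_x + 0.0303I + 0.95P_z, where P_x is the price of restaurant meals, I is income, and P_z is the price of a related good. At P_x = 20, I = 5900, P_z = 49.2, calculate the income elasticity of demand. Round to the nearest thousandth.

Substituting, Q_d = 25 − 4.9(20) + 0.0303(5900) + 0.95(49.2) = 25 − 98 + 178.77 + 46.74 = 152.51.
∂Q_d/∂I = +0.0303, so E_I = 0.0303·(5900/152.51) ≈ 1.172.
E_I > 1: normal good (luxury).

1.172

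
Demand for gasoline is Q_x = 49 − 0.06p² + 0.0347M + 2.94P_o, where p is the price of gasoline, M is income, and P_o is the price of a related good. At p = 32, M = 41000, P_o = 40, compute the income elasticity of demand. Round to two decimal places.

0.93

Evaluating quantity at (p, M, P_o) gives Q_x = 49 − 0.06(32)² + 0.0347(41000) + 2.94(40) = 49 − 61.44 + 1422.7 + 117.6 = 1527.86.
∂Q_x/∂M = +0.0347, so E_I = 0.0347·(41000/1527.86) ≈ 0.93.
E_I ∈ (0,1): normal good (necessity).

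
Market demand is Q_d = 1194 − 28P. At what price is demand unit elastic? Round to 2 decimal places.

For linear demand Q_d = a − bP, E = −bP/(a − bP). |E| = 1 ⇒ bP = a − bP ⇒ P = a/(2b).
P = 1194/(2·28) ≈ 21.32.

21.32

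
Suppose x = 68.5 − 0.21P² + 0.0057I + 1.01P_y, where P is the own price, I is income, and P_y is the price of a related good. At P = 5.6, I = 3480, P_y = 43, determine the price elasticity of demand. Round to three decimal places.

-0.105

x = 68.5 − 0.21(5.6)² + 0.0057(3480) + 1.01(43) = 68.5 − 6.5856 + 19.836 + 43.43 = 125.1804.
∂x/∂P = −2·0.21·P = -2.352, so E_p = -2.352·(5.6/125.1804) ≈ -0.105.
|E_p| < 1: demand is inelastic.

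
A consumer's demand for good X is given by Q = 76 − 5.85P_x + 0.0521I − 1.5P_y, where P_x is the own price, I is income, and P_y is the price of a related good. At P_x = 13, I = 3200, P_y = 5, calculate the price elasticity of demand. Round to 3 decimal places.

-0.478

Substituting, Q = 76 − 5.85(13) + 0.0521(3200) − 1.5(5) = 76 − 76.05 + 166.72 − 7.5 = 159.17.
∂Q/∂P_x = −5.85, so E_p = (−5.85)·(13/159.17) ≈ -0.478.
|E_p| < 1: demand is inelastic.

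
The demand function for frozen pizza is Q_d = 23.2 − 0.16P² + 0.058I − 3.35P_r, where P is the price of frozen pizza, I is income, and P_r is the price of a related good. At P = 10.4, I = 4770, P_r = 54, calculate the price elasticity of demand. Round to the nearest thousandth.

At the given point, Q_d = 23.2 − 0.16(10.4)² + 0.058(4770) − 3.35(54) = 23.2 − 17.3056 + 276.66 − 180.9 = 101.6544.
∂Q_d/∂P = −2·0.16·P = -3.328, so E_p = -3.328·(10.4/101.6544) ≈ -0.340.
|E_p| < 1: demand is inelastic.

-0.340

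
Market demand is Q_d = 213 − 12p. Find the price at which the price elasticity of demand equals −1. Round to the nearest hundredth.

For linear demand Q_d = a − bp, E = −bp/(a − bp). |E| = 1 ⇒ bp = a − bp ⇒ p = a/(2b).
p = 213/(2·12) ≈ 8.88.

8.88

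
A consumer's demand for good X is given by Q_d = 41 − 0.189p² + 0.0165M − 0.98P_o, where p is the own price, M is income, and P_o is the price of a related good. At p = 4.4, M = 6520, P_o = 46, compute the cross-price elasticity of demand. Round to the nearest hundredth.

-0.45

Evaluating quantity at (p, M, P_o) gives Q_d = 41 − 0.189(4.4)² + 0.0165(6520) − 0.98(46) = 41 − 3.659 + 107.58 − 45.08 = 99.841.
∂Q_d/∂P_o = −0.98, so E_xy = -0.98·(46/99.841) ≈ -0.45.
E_xy < 0: the goods are complements.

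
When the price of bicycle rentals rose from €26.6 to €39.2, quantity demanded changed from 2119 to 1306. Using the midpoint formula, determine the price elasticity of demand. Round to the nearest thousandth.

-1.240

%Δq = (1306 − 2119)/[(2119 + 1306)/2] = -813/1712.5 ≈ -0.4747.
%Δp = (39.2 − 26.6)/[(26.6 + 39.2)/2] = 12.6/32.9 ≈ 0.3830.
Arc elasticity E = %Δq/%Δp ≈ -0.4747/0.3830 ≈ -1.240.
|E| > 1: demand is elastic over this range.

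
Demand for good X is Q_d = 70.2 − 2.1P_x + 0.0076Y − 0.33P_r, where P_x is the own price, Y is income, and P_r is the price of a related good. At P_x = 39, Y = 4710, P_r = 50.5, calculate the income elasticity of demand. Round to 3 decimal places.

4.817

At the given point, Q_d = 70.2 − 2.1(39) + 0.0076(4710) − 0.33(50.5) = 70.2 − 81.9 + 35.796 − 16.665 = 7.431.
∂Q_d/∂Y = +0.0076, so E_I = 0.0076·(4710/7.431) ≈ 4.817.
E_I > 1: normal good (luxury).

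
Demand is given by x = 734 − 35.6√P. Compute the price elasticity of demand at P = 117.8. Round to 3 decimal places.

-0.556

At P = 117.8, x = 347.6129.
dx/dP = −35.6/(2√P) = −35.6/(2·10.8536).
Point elasticity E = (dx/dP)·(P/x) = -1.64 × 117.8/347.6129 ≈ -0.556.
|E| < 1, so demand is inelastic at this price.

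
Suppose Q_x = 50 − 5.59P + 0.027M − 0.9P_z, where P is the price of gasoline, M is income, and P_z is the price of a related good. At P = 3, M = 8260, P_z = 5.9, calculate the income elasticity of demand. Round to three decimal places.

At the given point, Q_x = 50 − 5.59(3) + 0.027(8260) − 0.9(5.9) = 50 − 16.77 + 223.02 − 5.31 = 250.94.
∂Q_x/∂M = +0.027, so E_I = 0.027·(8260/250.94) ≈ 0.889.
E_I ∈ (0,1): normal good (necessity).

0.889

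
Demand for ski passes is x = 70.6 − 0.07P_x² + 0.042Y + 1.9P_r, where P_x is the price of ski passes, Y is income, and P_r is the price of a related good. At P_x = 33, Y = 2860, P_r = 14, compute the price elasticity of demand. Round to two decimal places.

First evaluate x: 70.6 − 0.07(33)² + 0.042(2860) + 1.9(14) = 70.6 − 76.23 + 120.12 + 26.6 = 141.09.
∂x/∂P_x = −2·0.07·P_x = -4.62, so E_p = -4.62·(33/141.09) ≈ -1.08.
|E_p| > 1: demand is elastic.

-1.08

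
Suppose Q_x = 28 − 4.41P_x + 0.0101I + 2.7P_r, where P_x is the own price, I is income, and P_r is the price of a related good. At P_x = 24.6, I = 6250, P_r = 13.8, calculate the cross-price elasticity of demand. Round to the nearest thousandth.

Substituting, Q_x = 28 − 4.41(24.6) + 0.0101(6250) + 2.7(13.8) = 28 − 108.486 + 63.125 + 37.26 = 19.899.
∂Q_x/∂P_r = +2.7, so E_xy = 2.7·(13.8/19.899) ≈ 1.872.
E_xy > 0: the goods are substitutes.

1.872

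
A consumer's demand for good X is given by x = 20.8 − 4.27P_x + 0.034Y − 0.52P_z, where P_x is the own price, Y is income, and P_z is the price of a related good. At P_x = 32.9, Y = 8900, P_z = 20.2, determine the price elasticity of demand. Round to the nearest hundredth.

-0.81

First evaluate x: 20.8 − 4.27(32.9) + 0.034(8900) − 0.52(20.2) = 20.8 − 140.483 + 302.6 − 10.504 = 172.413.
∂x/∂P_x = −4.27, so E_p = (−4.27)·(32.9/172.413) ≈ -0.81.
|E_p| < 1: demand is inelastic.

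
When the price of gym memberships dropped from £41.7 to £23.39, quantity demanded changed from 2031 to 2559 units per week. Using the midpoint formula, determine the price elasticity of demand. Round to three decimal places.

-0.409

%Δq = (2559 − 2031)/[(2031 + 2559)/2] = 528/2295 ≈ 0.2301.
%ΔP = (23.39 − 41.7)/[(41.7 + 23.39)/2] = -18.31/32.545 ≈ -0.5626.
Arc elasticity E = %Δq/%ΔP ≈ 0.2301/-0.5626 ≈ -0.409.
|E| < 1: demand is inelastic over this range.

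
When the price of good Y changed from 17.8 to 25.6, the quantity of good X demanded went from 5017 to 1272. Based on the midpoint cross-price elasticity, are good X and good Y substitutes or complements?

%ΔQ_x = (1272 − 5017)/[(5017+1272)/2] = -3745/3144.5 ≈ -1.1910.
%ΔP_y = (25.6 − 17.8)/[(17.8+25.6)/2] ≈ 0.3594.
E_xy = -1.1910/0.3594 ≈ -3.313.
E_xy < 0, so the goods are complements.

complements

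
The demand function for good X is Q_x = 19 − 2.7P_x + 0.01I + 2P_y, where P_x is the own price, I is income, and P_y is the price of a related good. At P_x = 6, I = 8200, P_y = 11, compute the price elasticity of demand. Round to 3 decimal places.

Q_x = 19 − 2.7(6) + 0.01(8200) + 2(11) = 19 − 16.2 + 82 + 22 = 106.8.
∂Q_x/∂P_x = −2.7, so E_p = (−2.7)·(6/106.8) ≈ -0.152.
|E_p| < 1: demand is inelastic.

-0.152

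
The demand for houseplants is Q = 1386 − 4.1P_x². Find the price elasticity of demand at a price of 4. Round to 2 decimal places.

-0.10

At P_x = 4, Q = 1320.4.
dQ/dP_x = −2·4.1·P_x = −32.8.
Point elasticity E = (dQ/dP_x)·(P_x/Q) = -32.8 × 4/1320.4 ≈ -0.10.
|E| < 1, so demand is inelastic at this price.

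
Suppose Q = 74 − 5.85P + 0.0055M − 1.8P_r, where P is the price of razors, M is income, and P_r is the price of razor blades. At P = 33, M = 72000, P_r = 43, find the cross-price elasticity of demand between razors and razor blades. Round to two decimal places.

-0.39

First evaluate Q: 74 − 5.85(33) + 0.0055(72000) − 1.8(43) = 74 − 193.05 + 396 − 77.4 = 199.55.
∂Q/∂P_r = −1.8, so E_xy = -1.8·(43/199.55) ≈ -0.39.
E_xy < 0: the goods are complements.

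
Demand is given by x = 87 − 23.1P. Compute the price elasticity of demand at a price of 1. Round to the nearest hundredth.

-0.36

At P = 1, x = 63.9.
dx/dP = −23.1.
Point elasticity E = (dx/dP)·(P/x) = -23.1 × 1/63.9 ≈ -0.36.
|E| < 1, so demand is inelastic at this price.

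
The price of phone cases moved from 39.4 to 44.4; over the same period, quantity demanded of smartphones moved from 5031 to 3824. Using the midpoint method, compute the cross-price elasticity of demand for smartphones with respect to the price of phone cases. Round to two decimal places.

-2.28

%ΔQ_x = (3824 − 5031)/[(5031+3824)/2] = -1207/4427.5 ≈ -0.2726.
%ΔP_y = (44.4 − 39.4)/[(39.4+44.4)/2] ≈ 0.1193.
E_xy = -0.2726/0.1193 ≈ -2.28.
E_xy < 0, so smartphones and phone cases are complements.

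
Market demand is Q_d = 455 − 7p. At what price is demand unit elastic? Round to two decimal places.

32.50

For linear demand Q_d = a − bp, E = −bp/(a − bp). |E| = 1 ⇒ bp = a − bp ⇒ p = a/(2b).
p = 455/(2·7) = 32.50.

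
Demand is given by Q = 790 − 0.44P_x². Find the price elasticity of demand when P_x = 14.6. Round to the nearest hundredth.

At P_x = 14.6, Q = 696.2096.
dQ/dP_x = −2·0.44·P_x = −12.848.
Point elasticity E = (dQ/dP_x)·(P_x/Q) = -12.848 × 14.6/696.2096 ≈ -0.27.
|E| < 1, so demand is inelastic at this price.

-0.27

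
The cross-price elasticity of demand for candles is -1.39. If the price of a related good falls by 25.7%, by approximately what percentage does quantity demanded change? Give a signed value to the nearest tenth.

%ΔQ ≈ E × %ΔP_y = (-1.39) × (-25.7%) ≈ 35.7%.

35.7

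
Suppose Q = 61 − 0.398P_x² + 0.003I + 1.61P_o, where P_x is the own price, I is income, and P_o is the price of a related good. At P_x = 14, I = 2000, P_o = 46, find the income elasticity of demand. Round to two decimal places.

At the given point, Q = 61 − 0.398(14)² + 0.003(2000) + 1.61(46) = 61 − 78.008 + 6 + 74.06 = 63.052.
∂Q/∂I = +0.003, so E_I = 0.003·(2000/63.052) ≈ 0.10.
E_I ∈ (0,1): normal good (necessity).

0.10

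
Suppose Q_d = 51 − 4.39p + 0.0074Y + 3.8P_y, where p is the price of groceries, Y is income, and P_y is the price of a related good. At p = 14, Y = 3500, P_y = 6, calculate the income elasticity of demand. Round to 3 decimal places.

0.677

First evaluate Q_d: 51 − 4.39(14) + 0.0074(3500) + 3.8(6) = 51 − 61.46 + 25.9 + 22.8 = 38.24.
∂Q_d/∂Y = +0.0074, so E_I = 0.0074·(3500/38.24) ≈ 0.677.
E_I ∈ (0,1): normal good (necessity).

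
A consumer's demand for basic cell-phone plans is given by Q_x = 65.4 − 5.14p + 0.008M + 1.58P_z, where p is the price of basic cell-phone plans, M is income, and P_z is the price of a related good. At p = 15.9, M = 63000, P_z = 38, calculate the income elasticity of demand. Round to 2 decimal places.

First evaluate Q_x: 65.4 − 5.14(15.9) + 0.008(63000) + 1.58(38) = 65.4 − 81.726 + 504 + 60.04 = 547.714.
∂Q_x/∂M = +0.008, so E_I = 0.008·(63000/547.714) ≈ 0.92.
E_I ∈ (0,1): normal good (necessity).

0.92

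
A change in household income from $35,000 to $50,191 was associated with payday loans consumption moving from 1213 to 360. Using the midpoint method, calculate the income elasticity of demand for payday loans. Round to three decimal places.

-3.041

%ΔQ = (360 − 1213)/[(1213+360)/2] = -853/786.5 ≈ -1.0846.
%ΔY = (50,191 − 35,000)/[(35,000+50,191)/2] = 15191/42595.5 ≈ 0.3566.
E_I = %ΔQ/%ΔY ≈ -3.041.
E_I < 0: inferior good.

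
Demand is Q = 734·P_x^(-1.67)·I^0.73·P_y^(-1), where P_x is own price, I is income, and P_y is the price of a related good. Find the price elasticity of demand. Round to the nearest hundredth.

-1.67

For a Cobb–Douglas (constant-elasticity) form Q = A·P_x^α·…, the elasticity with respect to P_x equals the exponent α at every point.
Here the exponent on P_x is -1.67, so the price elasticity of demand is -1.67.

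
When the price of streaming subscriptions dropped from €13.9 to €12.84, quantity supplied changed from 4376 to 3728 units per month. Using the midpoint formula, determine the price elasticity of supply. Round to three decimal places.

2.017

%ΔQ = (3728 − 4376)/[(4376 + 3728)/2] = -648/4052 ≈ -0.1599.
%Δp = (12.84 − 13.9)/[(13.9 + 12.84)/2] = -1.06/13.37 ≈ -0.0793.
Arc elasticity E = %ΔQ/%Δp ≈ -0.1599/-0.0793 ≈ 2.017.
|E| > 1: supply is elastic over this range.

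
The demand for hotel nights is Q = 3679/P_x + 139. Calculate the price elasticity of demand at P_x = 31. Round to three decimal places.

At P_x = 31, Q = 257.6774.
dQ/dP_x = −3679/P_x² = −3.8283.
Point elasticity E = (dQ/dP_x)·(P_x/Q) = -3.8283 × 31/257.6774 ≈ -0.461.
|E| < 1, so demand is inelastic at this price.

-0.461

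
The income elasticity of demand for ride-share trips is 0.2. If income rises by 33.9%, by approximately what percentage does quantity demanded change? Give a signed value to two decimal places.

6.78

%ΔQ ≈ E × %ΔI = (0.2) × (33.9%) = 6.78%.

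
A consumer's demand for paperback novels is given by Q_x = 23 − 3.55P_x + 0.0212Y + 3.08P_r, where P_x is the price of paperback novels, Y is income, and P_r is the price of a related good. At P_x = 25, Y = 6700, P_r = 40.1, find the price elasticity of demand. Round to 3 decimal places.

Substituting, Q_x = 23 − 3.55(25) + 0.0212(6700) + 3.08(40.1) = 23 − 88.75 + 142.04 + 123.508 = 199.798.
∂Q_x/∂P_x = −3.55, so E_p = (−3.55)·(25/199.798) ≈ -0.444.
|E_p| < 1: demand is inelastic.

-0.444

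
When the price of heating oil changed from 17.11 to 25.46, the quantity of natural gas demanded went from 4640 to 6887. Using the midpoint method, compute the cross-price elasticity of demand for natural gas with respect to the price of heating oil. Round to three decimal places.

%ΔQ_x = (6887 − 4640)/[(4640+6887)/2] = 2247/5763.5 ≈ 0.3899.
%ΔP_y = (25.46 − 17.11)/[(17.11+25.46)/2] ≈ 0.3923.
E_xy = 0.3899/0.3923 ≈ 0.994.
E_xy > 0, so natural gas and heating oil are substitutes.

0.994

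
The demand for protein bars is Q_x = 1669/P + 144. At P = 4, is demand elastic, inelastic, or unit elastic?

inelastic

At P = 4, Q_x = 561.25.
dQ_x/dP = −1669/P² = −104.3125.
Point elasticity E = (dQ_x/dP)·(P/Q_x) = -104.3125 × 4/561.25 ≈ -0.743.
|E| ≈ 0.743 < 1, so demand is inelastic.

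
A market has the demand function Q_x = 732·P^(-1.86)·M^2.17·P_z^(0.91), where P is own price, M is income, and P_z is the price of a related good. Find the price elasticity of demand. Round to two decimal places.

For a Cobb–Douglas (constant-elasticity) form Q_x = A·P^α·…, the elasticity with respect to P equals the exponent α at every point.
Here the exponent on P is -1.86, so the price elasticity of demand is -1.86.

-1.86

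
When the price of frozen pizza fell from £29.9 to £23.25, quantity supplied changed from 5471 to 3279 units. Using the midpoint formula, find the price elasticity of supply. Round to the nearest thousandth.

%Δq = (3279 − 5471)/[(5471 + 3279)/2] = -2192/4375 ≈ -0.5010.
%Δp = (23.25 − 29.9)/[(29.9 + 23.25)/2] = -6.65/26.575 ≈ -0.2502.
Arc elasticity E = %Δq/%Δp ≈ -0.5010/-0.2502 ≈ 2.002.
|E| > 1: supply is elastic over this range.

2.002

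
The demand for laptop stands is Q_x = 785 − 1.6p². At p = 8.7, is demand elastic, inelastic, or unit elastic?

At p = 8.7, Q_x = 663.896.
dQ_x/dp = −2·1.6·p = −27.84.
Point elasticity E = (dQ_x/dp)·(p/Q_x) = -27.84 × 8.7/663.896 ≈ -0.365.
|E| ≈ 0.365 < 1, so demand is inelastic.

inelastic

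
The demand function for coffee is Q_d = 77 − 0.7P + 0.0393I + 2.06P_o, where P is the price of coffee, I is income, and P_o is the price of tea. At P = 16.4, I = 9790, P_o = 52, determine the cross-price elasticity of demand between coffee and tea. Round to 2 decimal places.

0.19

At the given point, Q_d = 77 − 0.7(16.4) + 0.0393(9790) + 2.06(52) = 77 − 11.48 + 384.747 + 107.12 = 557.387.
∂Q_d/∂P_o = +2.06, so E_xy = 2.06·(52/557.387) ≈ 0.19.
E_xy > 0: the goods are substitutes.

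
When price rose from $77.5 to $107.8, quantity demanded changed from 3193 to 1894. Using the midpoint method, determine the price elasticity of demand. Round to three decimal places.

%ΔQ = (1894 − 3193)/[(3193 + 1894)/2] = -1299/2543.5 ≈ -0.5107.
%Δp = (107.8 − 77.5)/[(77.5 + 107.8)/2] = 30.3/92.65 ≈ 0.3270.
Arc elasticity E = %ΔQ/%Δp ≈ -0.5107/0.3270 ≈ -1.562.
|E| > 1: demand is elastic over this range.

-1.562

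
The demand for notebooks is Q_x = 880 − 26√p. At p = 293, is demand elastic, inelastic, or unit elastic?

inelastic

At p = 293, Q_x = 434.9517.
dQ_x/dp = −26/(2√p) = −26/(2·17.1172).
Point elasticity E = (dQ_x/dp)·(p/Q_x) = -0.7595 × 293/434.9517 ≈ -0.512.
|E| ≈ 0.512 < 1, so demand is inelastic.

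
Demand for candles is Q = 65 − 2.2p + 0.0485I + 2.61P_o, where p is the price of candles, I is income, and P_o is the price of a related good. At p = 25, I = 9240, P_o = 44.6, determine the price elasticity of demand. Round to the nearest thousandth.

First evaluate Q: 65 − 2.2(25) + 0.0485(9240) + 2.61(44.6) = 65 − 55 + 448.14 + 116.406 = 574.546.
∂Q/∂p = −2.2, so E_p = (−2.2)·(25/574.546) ≈ -0.096.
|E_p| < 1: demand is inelastic.

-0.096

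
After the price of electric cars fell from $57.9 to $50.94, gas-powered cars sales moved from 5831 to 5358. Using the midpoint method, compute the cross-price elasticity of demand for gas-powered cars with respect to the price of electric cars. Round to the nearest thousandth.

0.661

%ΔQ_x = (5358 − 5831)/[(5831+5358)/2] = -473/5594.5 ≈ -0.0845.
%ΔP_y = (50.94 − 57.9)/[(57.9+50.94)/2] ≈ -0.1279.
E_xy = -0.0845/-0.1279 ≈ 0.661.
E_xy > 0, so gas-powered cars and electric cars are substitutes.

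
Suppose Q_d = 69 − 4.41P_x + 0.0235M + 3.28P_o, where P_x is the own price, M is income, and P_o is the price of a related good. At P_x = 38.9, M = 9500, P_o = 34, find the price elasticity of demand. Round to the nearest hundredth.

Q_d = 69 − 4.41(38.9) + 0.0235(9500) + 3.28(34) = 69 − 171.549 + 223.25 + 111.52 = 232.221.
∂Q_d/∂P_x = −4.41, so E_p = (−4.41)·(38.9/232.221) ≈ -0.74.
|E_p| < 1: demand is inelastic.

-0.74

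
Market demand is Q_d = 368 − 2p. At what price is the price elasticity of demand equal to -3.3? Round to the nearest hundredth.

Set −bp/(a − bp) = −3.3 ⇒ bp = 3.3(a − bp) ⇒ bp(1+3.3) = 3.3·a.
p = 3.3·368/(2·4.3) ≈ 141.21.

141.21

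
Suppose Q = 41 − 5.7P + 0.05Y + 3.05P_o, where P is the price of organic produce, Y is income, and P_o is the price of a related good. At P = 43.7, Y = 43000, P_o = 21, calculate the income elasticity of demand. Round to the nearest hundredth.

1.07

At the given point, Q = 41 − 5.7(43.7) + 0.05(43000) + 3.05(21) = 41 − 249.09 + 2150 + 64.05 = 2005.96.
∂Q/∂Y = +0.05, so E_I = 0.05·(43000/2005.96) ≈ 1.07.
E_I > 1: normal good (luxury).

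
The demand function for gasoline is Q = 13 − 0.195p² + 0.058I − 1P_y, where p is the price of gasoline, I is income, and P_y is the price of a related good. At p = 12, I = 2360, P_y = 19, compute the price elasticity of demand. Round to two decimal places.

First evaluate Q: 13 − 0.195(12)² + 0.058(2360) − 1(19) = 13 − 28.08 + 136.88 − 19 = 102.8.
∂Q/∂p = −2·0.195·p = -4.68, so E_p = -4.68·(12/102.8) ≈ -0.55.
|E_p| < 1: demand is inelastic.

-0.55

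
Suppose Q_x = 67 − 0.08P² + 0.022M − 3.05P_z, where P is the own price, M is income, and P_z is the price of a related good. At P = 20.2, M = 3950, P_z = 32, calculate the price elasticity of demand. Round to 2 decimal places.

-2.76

Substituting, Q_x = 67 − 0.08(20.2)² + 0.022(3950) − 3.05(32) = 67 − 32.6432 + 86.9 − 97.6 = 23.6568.
∂Q_x/∂P = −2·0.08·P = -3.232, so E_p = -3.232·(20.2/23.6568) ≈ -2.76.
|E_p| > 1: demand is elastic.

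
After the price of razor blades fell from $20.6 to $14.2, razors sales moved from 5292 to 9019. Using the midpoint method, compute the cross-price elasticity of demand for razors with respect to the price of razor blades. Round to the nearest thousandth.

-1.416

%ΔQ_x = (9019 − 5292)/[(5292+9019)/2] = 3727/7155.5 ≈ 0.5209.
%ΔP_y = (14.2 − 20.6)/[(20.6+14.2)/2] ≈ -0.3678.
E_xy = 0.5209/-0.3678 ≈ -1.416.
E_xy < 0, so razors and razor blades are complements.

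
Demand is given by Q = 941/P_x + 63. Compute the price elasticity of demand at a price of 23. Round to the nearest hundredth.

At P_x = 23, Q = 103.913.
dQ/dP_x = −941/P_x² = −1.7788.
Point elasticity E = (dQ/dP_x)·(P_x/Q) = -1.7788 × 23/103.913 ≈ -0.39.
|E| < 1, so demand is inelastic at this price.

-0.39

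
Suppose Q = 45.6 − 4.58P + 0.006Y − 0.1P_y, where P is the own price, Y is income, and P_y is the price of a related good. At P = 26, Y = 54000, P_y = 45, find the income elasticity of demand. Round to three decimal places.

1.317

Evaluating quantity at (P, Y, P_y) gives Q = 45.6 − 4.58(26) + 0.006(54000) − 0.1(45) = 45.6 − 119.08 + 324 − 4.5 = 246.02.
∂Q/∂Y = +0.006, so E_I = 0.006·(54000/246.02) ≈ 1.317.
E_I > 1: normal good (luxury).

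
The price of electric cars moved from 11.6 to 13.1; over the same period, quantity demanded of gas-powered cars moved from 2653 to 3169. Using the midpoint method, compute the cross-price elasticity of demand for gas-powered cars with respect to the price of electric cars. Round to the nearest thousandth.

%ΔQ_x = (3169 − 2653)/[(2653+3169)/2] = 516/2911 ≈ 0.1773.
%ΔP_y = (13.1 − 11.6)/[(11.6+13.1)/2] ≈ 0.1215.
E_xy = 0.1773/0.1215 ≈ 1.459.
E_xy > 0, so gas-powered cars and electric cars are substitutes.

1.459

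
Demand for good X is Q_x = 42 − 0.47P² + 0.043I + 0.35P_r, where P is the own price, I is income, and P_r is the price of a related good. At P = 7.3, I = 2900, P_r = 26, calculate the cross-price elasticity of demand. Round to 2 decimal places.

0.06

First evaluate Q_x: 42 − 0.47(7.3)² + 0.043(2900) + 0.35(26) = 42 − 25.0463 + 124.7 + 9.1 = 150.7537.
∂Q_x/∂P_r = +0.35, so E_xy = 0.35·(26/150.7537) ≈ 0.06.
E_xy > 0: the goods are substitutes.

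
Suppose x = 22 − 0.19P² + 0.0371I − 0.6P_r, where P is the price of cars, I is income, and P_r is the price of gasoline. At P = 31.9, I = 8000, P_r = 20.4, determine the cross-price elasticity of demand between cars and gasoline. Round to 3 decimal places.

x = 22 − 0.19(31.9)² + 0.0371(8000) − 0.6(20.4) = 22 − 193.3459 + 296.8 − 12.24 = 113.2141.
∂x/∂P_r = −0.6, so E_xy = -0.6·(20.4/113.2141) ≈ -0.108.
E_xy < 0: the goods are complements.

-0.108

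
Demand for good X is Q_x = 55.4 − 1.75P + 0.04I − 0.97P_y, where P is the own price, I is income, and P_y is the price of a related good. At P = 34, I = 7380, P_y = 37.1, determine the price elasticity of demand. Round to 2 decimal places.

-0.23

First evaluate Q_x: 55.4 − 1.75(34) + 0.04(7380) − 0.97(37.1) = 55.4 − 59.5 + 295.2 − 35.987 = 255.113.
∂Q_x/∂P = −1.75, so E_p = (−1.75)·(34/255.113) ≈ -0.23.
|E_p| < 1: demand is inelastic.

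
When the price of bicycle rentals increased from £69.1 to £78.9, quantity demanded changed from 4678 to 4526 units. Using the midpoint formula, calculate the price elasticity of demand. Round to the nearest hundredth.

%ΔQ = (4526 − 4678)/[(4678 + 4526)/2] = -152/4602 ≈ -0.0330.
%Δp = (78.9 − 69.1)/[(69.1 + 78.9)/2] = 9.8/74 ≈ 0.1324.
Arc elasticity E = %ΔQ/%Δp ≈ -0.0330/0.1324 ≈ -0.25.
|E| < 1: demand is inelastic over this range.

-0.25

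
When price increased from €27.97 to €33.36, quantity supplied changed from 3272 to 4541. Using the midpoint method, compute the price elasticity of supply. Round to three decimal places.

1.848

%ΔQ = (4541 − 3272)/[(3272 + 4541)/2] = 1269/3906.5 ≈ 0.3248.
%ΔP = (33.36 − 27.97)/[(27.97 + 33.36)/2] = 5.39/30.665 ≈ 0.1758.
Arc elasticity E = %ΔQ/%ΔP ≈ 0.3248/0.1758 ≈ 1.848.
|E| > 1: supply is elastic over this range.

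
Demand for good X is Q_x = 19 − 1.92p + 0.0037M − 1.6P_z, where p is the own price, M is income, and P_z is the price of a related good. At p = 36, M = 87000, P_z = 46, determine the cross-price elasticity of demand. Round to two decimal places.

Evaluating quantity at (p, M, P_z) gives Q_x = 19 − 1.92(36) + 0.0037(87000) − 1.6(46) = 19 − 69.12 + 321.9 − 73.6 = 198.18.
∂Q_x/∂P_z = −1.6, so E_xy = -1.6·(46/198.18) ≈ -0.37.
E_xy < 0: the goods are complements.

-0.37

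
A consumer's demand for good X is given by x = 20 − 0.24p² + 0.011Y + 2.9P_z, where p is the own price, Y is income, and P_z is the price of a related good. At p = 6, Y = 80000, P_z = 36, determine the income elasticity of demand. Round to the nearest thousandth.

0.884

Evaluating quantity at (p, Y, P_z) gives x = 20 − 0.24(6)² + 0.011(80000) + 2.9(36) = 20 − 8.64 + 880 + 104.4 = 995.76.
∂x/∂Y = +0.011, so E_I = 0.011·(80000/995.76) ≈ 0.884.
E_I ∈ (0,1): normal good (necessity).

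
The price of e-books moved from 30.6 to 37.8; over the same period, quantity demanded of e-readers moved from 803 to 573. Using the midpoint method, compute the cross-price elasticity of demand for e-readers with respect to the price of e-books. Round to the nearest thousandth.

-1.588

%ΔQ_x = (573 − 803)/[(803+573)/2] = -230/688 ≈ -0.3343.
%ΔP_y = (37.8 − 30.6)/[(30.6+37.8)/2] ≈ 0.2105.
E_xy = -0.3343/0.2105 ≈ -1.588.
E_xy < 0, so e-readers and e-books are complements.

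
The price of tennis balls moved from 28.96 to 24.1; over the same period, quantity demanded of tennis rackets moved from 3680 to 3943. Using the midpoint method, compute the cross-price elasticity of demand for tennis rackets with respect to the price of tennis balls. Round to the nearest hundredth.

-0.38

%ΔQ_x = (3943 − 3680)/[(3680+3943)/2] = 263/3811.5 ≈ 0.0690.
%ΔP_y = (24.1 − 28.96)/[(28.96+24.1)/2] ≈ -0.1832.
E_xy = 0.0690/-0.1832 ≈ -0.38.
E_xy < 0, so tennis rackets and tennis balls are complements.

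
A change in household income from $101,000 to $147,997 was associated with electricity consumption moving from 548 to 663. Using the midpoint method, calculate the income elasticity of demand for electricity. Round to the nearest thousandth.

%ΔQ = (663 − 548)/[(548+663)/2] = 115/605.5 ≈ 0.1899.
%ΔI = (147,997 − 101,000)/[(101,000+147,997)/2] = 46997/124498.5 ≈ 0.3775.
E_I = %ΔQ/%ΔI ≈ 0.503.
E_I ∈ (0,1): normal good (necessity).

0.503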